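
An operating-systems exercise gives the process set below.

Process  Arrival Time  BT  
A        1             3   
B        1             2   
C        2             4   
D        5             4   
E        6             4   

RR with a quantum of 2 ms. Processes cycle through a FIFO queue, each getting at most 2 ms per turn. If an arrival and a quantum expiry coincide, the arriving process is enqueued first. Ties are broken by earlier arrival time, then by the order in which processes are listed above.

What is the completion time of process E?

Schedule: | idle 0-1 | A 1-3 | B 3-5 | C 5-7 | A 7-8 | D 8-10 | E 10-12 | C 12-14 | D 14-16 | E 16-18 |
Completion: A=8  B=5  C=14  D=16  E=18
Turnaround (C−A): A=7  B=4  C=12  D=11  E=12

18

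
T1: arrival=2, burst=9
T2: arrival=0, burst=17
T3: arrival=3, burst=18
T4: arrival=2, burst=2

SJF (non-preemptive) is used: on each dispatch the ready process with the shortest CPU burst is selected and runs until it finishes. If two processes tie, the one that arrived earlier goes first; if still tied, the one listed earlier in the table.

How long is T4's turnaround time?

Timeline: | T2 0-17 | T4 17-19 | T1 19-28 | T3 28-46 |
Completion: T1=28  T2=17  T3=46  T4=19
Turnaround (C−A): T1=26  T2=17  T3=43  T4=17
Turnaround(T4) = completion − arrival = 19 − 2 = 17

17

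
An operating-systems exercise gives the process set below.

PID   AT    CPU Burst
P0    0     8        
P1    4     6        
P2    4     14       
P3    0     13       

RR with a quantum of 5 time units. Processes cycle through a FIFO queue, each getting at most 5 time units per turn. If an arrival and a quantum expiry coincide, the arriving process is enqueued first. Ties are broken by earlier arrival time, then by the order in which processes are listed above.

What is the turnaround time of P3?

37

Schedule: | P0 0-5 | P3 5-10 | P1 10-15 | P2 15-20 | P0 20-23 | P3 23-28 | P1 28-29 | P2 29-34 | P3 34-37 | P2 37-41 |
Completion: P0=23  P1=29  P2=41  P3=37
Turnaround (C−A): P0=23  P1=25  P2=37  P3=37
Turnaround(P3) = completion − arrival = 37 − 0 = 37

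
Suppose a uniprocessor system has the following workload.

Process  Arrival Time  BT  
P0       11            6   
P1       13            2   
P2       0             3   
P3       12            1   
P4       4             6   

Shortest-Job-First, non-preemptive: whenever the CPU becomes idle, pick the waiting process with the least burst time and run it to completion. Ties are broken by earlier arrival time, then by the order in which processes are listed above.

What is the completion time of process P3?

18

Schedule: | P2 0-3 | idle 3-4 | P4 4-10 | idle 10-11 | P0 11-17 | P3 17-18 | P1 18-20 |
Completion: P0=17  P1=20  P2=3  P3=18  P4=10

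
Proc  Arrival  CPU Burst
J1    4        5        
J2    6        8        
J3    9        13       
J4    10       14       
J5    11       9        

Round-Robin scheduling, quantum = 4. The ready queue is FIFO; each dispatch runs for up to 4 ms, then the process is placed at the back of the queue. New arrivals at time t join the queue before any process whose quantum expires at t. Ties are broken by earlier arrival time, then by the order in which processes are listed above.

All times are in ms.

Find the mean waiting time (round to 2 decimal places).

Schedule: | idle 0-4 | J1 4-8 | J2 8-12 | J1 12-13 | J3 13-17 | J4 17-21 | J5 21-25 | J2 25-29 | J3 29-33 | J4 33-37 | J5 37-41 | J3 41-45 | J4 45-49 | J5 49-50 | J3 50-51 | J4 51-53 |
Completion: J1=13  J2=29  J3=51  J4=53  J5=50
Turnaround (C−A): J1=9  J2=23  J3=42  J4=43  J5=39
Waiting times: J1=4, J2=15, J3=29, J4=29, J5=30
Average waiting = (4+15+29+29+30) / 5 = 107/5 = 21.40

21.40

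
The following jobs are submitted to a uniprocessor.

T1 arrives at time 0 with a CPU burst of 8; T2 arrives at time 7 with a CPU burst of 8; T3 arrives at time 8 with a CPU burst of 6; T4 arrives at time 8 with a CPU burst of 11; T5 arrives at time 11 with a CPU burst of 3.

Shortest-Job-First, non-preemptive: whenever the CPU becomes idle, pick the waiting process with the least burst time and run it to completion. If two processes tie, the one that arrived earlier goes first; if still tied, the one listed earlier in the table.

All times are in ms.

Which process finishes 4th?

Timeline: | T1 0-8 | T3 8-14 | T5 14-17 | T2 17-25 | T4 25-36 |
Completion: T1=8  T2=25  T3=14  T4=36  T5=17
Finish order: T1 → T3 → T5 → T2 → T4

T2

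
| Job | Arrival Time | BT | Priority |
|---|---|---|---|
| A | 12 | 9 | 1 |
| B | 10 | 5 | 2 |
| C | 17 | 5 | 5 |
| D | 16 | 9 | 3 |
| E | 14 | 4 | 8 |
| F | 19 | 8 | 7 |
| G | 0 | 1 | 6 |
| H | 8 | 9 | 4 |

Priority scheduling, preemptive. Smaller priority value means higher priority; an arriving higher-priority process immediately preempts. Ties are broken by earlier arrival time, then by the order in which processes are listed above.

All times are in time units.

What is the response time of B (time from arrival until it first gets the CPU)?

0

Schedule: | G 0-1 | idle 1-8 | H 8-10 | B 10-12 | A 12-21 | B 21-24 | D 24-33 | H 33-40 | C 40-45 | F 45-53 | E 53-57 |
Completion: A=21  B=24  C=45  D=33  E=57  F=53  G=1  H=40
Turnaround (C−A): A=9  B=14  C=28  D=17  E=43  F=34  G=1  H=32
Response(B) = first start − arrival = 10 − 10 = 0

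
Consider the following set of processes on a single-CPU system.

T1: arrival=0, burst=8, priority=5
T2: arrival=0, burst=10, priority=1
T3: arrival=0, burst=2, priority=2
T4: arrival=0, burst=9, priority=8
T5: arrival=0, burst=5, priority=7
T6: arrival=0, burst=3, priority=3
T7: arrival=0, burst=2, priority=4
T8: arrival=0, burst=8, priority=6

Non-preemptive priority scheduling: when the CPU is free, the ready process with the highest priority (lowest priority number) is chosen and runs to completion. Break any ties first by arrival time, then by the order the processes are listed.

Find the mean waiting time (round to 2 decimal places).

Timeline: | T2 0-10 | T3 10-12 | T6 12-15 | T7 15-17 | T1 17-25 | T8 25-33 | T5 33-38 | T4 38-47 |
Completion: T1=25  T2=10  T3=12  T4=47  T5=38  T6=15  T7=17  T8=33
Turnaround (C−A): T1=25  T2=10  T3=12  T4=47  T5=38  T6=15  T7=17  T8=33
Waiting times: T1=17, T2=0, T3=10, T4=38, T5=33, T6=12, T7=15, T8=25
Average waiting = (17+0+10+38+33+12+15+25) / 8 = 150/8 = 18.75

18.75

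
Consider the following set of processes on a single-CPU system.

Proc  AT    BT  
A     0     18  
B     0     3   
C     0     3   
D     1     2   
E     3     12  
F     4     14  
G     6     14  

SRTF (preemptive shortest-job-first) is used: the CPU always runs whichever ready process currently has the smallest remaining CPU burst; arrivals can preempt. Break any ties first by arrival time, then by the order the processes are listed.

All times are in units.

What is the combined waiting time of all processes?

104

Timeline: | B 0-3 | D 3-5 | C 5-8 | E 8-20 | F 20-34 | G 34-48 | A 48-66 |
Completion: A=66  B=3  C=8  D=5  E=20  F=34  G=48
Turnaround (C−A): A=66  B=3  C=8  D=4  E=17  F=30  G=42
Waiting = turnaround − burst: A=48, B=0, C=5, D=2, E=5, F=16, G=28
Total waiting = 48 + 0 + 5 + 2 + 5 + 16 + 28 = 104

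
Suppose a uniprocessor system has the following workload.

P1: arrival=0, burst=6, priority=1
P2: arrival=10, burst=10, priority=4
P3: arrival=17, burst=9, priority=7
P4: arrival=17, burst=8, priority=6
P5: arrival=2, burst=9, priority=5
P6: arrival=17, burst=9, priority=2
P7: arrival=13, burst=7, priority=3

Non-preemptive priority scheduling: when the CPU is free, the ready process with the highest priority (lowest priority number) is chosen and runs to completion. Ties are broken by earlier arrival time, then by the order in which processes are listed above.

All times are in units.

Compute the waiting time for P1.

Schedule: | P1 0-6 | P5 6-15 | P7 15-22 | P6 22-31 | P2 31-41 | P4 41-49 | P3 49-58 |
Completion: P1=6  P2=41  P3=58  P4=49  P5=15  P6=31  P7=22
Turnaround (C−A): P1=6  P2=31  P3=41  P4=32  P5=13  P6=14  P7=9
Waiting(P1) = turnaround − burst = 6 − 6 = 0

0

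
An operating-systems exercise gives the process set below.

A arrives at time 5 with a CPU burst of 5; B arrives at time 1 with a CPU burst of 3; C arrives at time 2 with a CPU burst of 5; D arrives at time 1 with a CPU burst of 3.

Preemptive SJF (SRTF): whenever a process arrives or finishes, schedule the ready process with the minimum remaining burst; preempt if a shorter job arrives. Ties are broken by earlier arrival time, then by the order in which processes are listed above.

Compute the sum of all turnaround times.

Schedule: | idle 0-1 | B 1-4 | D 4-7 | C 7-12 | A 12-17 |
Completion: A=17  B=4  C=12  D=7
Turnaround = completion − arrival: A=12, B=3, C=10, D=6
Total turnaround = 12 + 3 + 10 + 6 = 31

31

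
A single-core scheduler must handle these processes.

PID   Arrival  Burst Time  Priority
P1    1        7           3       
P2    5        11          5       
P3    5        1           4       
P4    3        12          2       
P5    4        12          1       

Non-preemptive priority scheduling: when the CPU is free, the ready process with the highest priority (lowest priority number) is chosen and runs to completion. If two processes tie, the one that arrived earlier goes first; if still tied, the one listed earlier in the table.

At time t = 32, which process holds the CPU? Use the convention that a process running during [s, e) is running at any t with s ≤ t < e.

P3

Schedule: | idle 0-1 | P1 1-8 | P5 8-20 | P4 20-32 | P3 32-33 | P2 33-44 |
Completion: P1=8  P2=44  P3=33  P4=32  P5=20
Turnaround (C−A): P1=7  P2=39  P3=28  P4=29  P5=16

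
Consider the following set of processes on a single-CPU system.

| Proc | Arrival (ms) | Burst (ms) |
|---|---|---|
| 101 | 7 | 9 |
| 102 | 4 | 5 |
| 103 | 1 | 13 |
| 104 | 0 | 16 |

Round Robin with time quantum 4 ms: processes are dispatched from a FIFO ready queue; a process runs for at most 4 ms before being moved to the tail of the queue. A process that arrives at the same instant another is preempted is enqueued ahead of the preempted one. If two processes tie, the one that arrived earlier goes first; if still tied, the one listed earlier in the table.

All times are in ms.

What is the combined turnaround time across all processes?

139

Schedule: | 104 0-4 | 103 4-8 | 102 8-12 | 104 12-16 | 101 16-20 | 103 20-24 | 102 24-25 | 104 25-29 | 101 29-33 | 103 33-37 | 104 37-41 | 101 41-42 | 103 42-43 |
Completion: 101=42  102=25  103=43  104=41
Turnaround = completion − arrival: 101=35, 102=21, 103=42, 104=41
Total turnaround = 35 + 21 + 42 + 41 = 139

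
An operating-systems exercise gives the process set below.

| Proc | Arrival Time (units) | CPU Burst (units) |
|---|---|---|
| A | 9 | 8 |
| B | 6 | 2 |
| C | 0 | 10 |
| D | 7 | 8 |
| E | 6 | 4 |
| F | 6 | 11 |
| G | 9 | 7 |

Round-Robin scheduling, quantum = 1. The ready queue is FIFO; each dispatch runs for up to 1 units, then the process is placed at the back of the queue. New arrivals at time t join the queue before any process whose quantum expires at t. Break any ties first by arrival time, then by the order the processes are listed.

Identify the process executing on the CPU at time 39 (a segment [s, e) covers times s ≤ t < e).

G

Timeline: | C 0-6 | B 6-7 | E 7-8 | F 8-9 | C 9-10 | D 10-11 | B 11-12 | E 12-13 | A 13-14 | G 14-15 | F 15-16 | C 16-17 | D 17-18 | E 18-19 | A 19-20 | G 20-21 | F 21-22 | C 22-23 | D 23-24 | E 24-25 | A 25-26 | G 26-27 | F 27-28 | C 28-29 | D 29-30 | A 30-31 | G 31-32 | F 32-33 | D 33-34 | A 34-35 | G 35-36 | F 36-37 | D 37-38 | A 38-39 | G 39-40 | F 40-41 | D 41-42 | A 42-43 | G 43-44 | F 44-45 | D 45-46 | A 46-47 | F 47-50 |
Completion: A=47  B=12  C=29  D=46  E=25  F=50  G=44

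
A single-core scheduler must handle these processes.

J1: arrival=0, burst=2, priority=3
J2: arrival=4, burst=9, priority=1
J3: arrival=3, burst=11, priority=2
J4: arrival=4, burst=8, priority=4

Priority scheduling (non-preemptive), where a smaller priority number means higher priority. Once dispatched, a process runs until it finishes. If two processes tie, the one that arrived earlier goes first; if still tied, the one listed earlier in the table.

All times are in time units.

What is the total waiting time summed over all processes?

29

Schedule: | J1 0-2 | idle 2-3 | J3 3-14 | J2 14-23 | J4 23-31 |
Completion: J1=2  J2=23  J3=14  J4=31
Turnaround (C−A): J1=2  J2=19  J3=11  J4=27
Waiting = turnaround − burst: J1=0, J2=10, J3=0, J4=19
Total waiting = 0 + 10 + 0 + 19 = 29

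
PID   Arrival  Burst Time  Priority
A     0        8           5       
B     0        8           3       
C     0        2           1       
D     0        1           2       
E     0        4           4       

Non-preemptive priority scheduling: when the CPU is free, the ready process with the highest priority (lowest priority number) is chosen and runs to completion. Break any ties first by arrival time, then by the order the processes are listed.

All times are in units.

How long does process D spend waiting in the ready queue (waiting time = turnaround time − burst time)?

2

Gantt: | C 0-2 | D 2-3 | B 3-11 | E 11-15 | A 15-23 |
Completion: A=23  B=11  C=2  D=3  E=15
Waiting(D) = turnaround − burst = 3 − 1 = 2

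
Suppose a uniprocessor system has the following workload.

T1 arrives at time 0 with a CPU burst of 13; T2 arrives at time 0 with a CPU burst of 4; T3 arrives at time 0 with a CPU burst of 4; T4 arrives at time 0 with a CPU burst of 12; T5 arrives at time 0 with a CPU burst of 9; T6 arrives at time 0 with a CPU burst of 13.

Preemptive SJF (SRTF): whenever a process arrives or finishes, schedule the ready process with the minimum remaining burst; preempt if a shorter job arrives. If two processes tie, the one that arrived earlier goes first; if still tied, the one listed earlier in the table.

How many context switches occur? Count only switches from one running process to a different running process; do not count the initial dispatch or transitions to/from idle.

5

Gantt: | T2 0-4 | T3 4-8 | T5 8-17 | T4 17-29 | T1 29-42 | T6 42-55 |
Completion: T1=42  T2=4  T3=8  T4=29  T5=17  T6=55
Turnaround (C−A): T1=42  T2=4  T3=8  T4=29  T5=17  T6=55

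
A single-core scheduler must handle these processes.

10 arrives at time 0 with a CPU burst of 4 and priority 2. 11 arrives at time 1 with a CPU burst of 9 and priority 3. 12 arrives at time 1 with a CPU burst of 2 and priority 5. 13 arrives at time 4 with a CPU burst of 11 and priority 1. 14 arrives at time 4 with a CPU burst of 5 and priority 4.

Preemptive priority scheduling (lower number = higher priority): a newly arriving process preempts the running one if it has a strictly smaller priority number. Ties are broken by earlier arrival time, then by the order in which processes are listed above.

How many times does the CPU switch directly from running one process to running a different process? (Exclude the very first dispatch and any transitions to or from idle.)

4

Schedule: | 10 0-4 | 13 4-15 | 11 15-24 | 14 24-29 | 12 29-31 |
Completion: 10=4  11=24  12=31  13=15  14=29
Turnaround (C−A): 10=4  11=23  12=30  13=11  14=25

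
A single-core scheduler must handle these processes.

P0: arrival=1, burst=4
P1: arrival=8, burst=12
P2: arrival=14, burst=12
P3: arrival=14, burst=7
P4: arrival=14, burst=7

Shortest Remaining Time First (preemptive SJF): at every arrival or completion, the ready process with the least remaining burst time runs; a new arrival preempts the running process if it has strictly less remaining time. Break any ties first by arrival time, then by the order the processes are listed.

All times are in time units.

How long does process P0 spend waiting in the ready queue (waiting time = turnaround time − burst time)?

Gantt: | idle 0-1 | P0 1-5 | idle 5-8 | P1 8-20 | P3 20-27 | P4 27-34 | P2 34-46 |
Completion: P0=5  P1=20  P2=46  P3=27  P4=34
Turnaround (C−A): P0=4  P1=12  P2=32  P3=13  P4=20
Waiting(P0) = turnaround − burst = 4 − 4 = 0

0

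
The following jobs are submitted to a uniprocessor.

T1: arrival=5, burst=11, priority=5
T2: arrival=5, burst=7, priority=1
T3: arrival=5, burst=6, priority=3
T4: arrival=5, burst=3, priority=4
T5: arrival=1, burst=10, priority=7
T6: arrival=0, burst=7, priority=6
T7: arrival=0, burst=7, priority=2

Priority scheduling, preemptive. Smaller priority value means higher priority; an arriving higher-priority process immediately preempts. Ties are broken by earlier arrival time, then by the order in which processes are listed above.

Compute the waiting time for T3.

9

Schedule: | T7 0-5 | T2 5-12 | T7 12-14 | T3 14-20 | T4 20-23 | T1 23-34 | T6 34-41 | T5 41-51 |
Completion: T1=34  T2=12  T3=20  T4=23  T5=51  T6=41  T7=14
Waiting(T3) = turnaround − burst = 15 − 6 = 9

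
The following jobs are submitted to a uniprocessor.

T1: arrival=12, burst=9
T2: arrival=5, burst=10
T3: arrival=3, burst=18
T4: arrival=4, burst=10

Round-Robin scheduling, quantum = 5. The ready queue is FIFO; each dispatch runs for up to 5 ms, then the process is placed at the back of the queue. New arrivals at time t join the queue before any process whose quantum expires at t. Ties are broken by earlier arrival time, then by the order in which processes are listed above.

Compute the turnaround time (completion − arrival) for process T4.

29

Schedule: | idle 0-3 | T3 3-8 | T4 8-13 | T2 13-18 | T3 18-23 | T1 23-28 | T4 28-33 | T2 33-38 | T3 38-43 | T1 43-47 | T3 47-50 |
Completion: T1=47  T2=38  T3=50  T4=33
Turnaround (C−A): T1=35  T2=33  T3=47  T4=29
Turnaround(T4) = completion − arrival = 33 − 4 = 29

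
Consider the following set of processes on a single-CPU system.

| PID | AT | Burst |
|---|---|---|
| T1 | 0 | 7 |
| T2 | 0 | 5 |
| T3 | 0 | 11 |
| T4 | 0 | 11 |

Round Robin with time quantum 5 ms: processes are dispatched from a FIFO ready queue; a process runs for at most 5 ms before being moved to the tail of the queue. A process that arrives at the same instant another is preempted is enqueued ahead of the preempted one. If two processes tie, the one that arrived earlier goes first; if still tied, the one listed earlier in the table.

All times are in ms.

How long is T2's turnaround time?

10

Gantt: | T1 0-5 | T2 5-10 | T3 10-15 | T4 15-20 | T1 20-22 | T3 22-27 | T4 27-32 | T3 32-33 | T4 33-34 |
Completion: T1=22  T2=10  T3=33  T4=34
Turnaround (C−A): T1=22  T2=10  T3=33  T4=34
Turnaround(T2) = completion − arrival = 10 − 0 = 10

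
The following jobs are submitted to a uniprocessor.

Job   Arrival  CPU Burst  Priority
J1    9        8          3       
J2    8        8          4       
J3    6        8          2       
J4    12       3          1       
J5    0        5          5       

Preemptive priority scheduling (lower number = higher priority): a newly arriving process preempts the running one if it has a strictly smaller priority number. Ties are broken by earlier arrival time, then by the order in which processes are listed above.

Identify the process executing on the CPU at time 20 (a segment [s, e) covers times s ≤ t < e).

J1

Gantt: | J5 0-5 | idle 5-6 | J3 6-12 | J4 12-15 | J3 15-17 | J1 17-25 | J2 25-33 |
Completion: J1=25  J2=33  J3=17  J4=15  J5=5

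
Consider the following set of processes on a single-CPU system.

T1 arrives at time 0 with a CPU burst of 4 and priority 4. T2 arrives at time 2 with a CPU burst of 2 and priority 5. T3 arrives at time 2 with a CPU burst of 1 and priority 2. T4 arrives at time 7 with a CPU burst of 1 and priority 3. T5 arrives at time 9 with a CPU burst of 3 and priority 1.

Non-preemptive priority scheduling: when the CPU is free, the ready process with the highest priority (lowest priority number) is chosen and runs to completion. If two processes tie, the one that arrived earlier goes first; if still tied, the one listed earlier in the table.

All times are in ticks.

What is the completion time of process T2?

7

Timeline: | T1 0-4 | T3 4-5 | T2 5-7 | T4 7-8 | idle 8-9 | T5 9-12 |
Completion: T1=4  T2=7  T3=5  T4=8  T5=12
Turnaround (C−A): T1=4  T2=5  T3=3  T4=1  T5=3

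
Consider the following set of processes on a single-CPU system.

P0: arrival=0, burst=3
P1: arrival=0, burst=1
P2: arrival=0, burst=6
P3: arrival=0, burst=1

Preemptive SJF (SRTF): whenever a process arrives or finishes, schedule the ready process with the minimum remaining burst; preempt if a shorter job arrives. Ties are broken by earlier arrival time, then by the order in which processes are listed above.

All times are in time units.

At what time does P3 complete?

Timeline: | P1 0-1 | P3 1-2 | P0 2-5 | P2 5-11 |
Completion: P0=5  P1=1  P2=11  P3=2
Turnaround (C−A): P0=5  P1=1  P2=11  P3=2

2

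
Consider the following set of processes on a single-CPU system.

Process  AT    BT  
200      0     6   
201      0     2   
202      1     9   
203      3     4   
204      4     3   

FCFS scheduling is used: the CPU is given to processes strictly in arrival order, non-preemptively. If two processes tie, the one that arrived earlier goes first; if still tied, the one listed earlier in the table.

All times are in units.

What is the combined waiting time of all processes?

Gantt: | 200 0-6 | 201 6-8 | 202 8-17 | 203 17-21 | 204 21-24 |
Completion: 200=6  201=8  202=17  203=21  204=24
Turnaround (C−A): 200=6  201=8  202=16  203=18  204=20
Waiting = turnaround − burst: 200=0, 201=6, 202=7, 203=14, 204=17
Total waiting = 0 + 6 + 7 + 14 + 17 = 44

44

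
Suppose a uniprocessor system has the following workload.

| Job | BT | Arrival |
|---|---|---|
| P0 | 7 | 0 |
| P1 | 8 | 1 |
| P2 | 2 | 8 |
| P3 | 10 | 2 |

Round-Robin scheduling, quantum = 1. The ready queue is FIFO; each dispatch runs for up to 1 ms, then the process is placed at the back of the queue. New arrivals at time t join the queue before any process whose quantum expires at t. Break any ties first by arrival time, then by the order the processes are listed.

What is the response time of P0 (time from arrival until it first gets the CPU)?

0

Schedule: | P0 0-1 | P1 1-2 | P0 2-3 | P3 3-4 | P1 4-5 | P0 5-6 | P3 6-7 | P1 7-8 | P0 8-9 | P3 9-10 | P2 10-11 | P1 11-12 | P0 12-13 | P3 13-14 | P2 14-15 | P1 15-16 | P0 16-17 | P3 17-18 | P1 18-19 | P0 19-20 | P3 20-21 | P1 21-22 | P3 22-23 | P1 23-24 | P3 24-27 |
Completion: P0=20  P1=24  P2=15  P3=27
Turnaround (C−A): P0=20  P1=23  P2=7  P3=25
Response(P0) = first start − arrival = 0 − 0 = 0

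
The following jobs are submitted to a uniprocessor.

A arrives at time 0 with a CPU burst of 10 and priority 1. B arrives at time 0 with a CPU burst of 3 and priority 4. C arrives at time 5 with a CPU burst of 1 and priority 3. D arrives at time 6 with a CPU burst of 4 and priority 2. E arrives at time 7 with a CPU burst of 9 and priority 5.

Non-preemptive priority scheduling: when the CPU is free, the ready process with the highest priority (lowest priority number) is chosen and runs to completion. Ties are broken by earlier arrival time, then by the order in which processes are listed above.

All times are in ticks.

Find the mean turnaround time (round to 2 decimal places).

13.20

Schedule: | A 0-10 | D 10-14 | C 14-15 | B 15-18 | E 18-27 |
Completion: A=10  B=18  C=15  D=14  E=27
Turnaround times: A=10, B=18, C=10, D=8, E=20
Average turnaround = (10+18+10+8+20) / 5 = 66/5 = 13.20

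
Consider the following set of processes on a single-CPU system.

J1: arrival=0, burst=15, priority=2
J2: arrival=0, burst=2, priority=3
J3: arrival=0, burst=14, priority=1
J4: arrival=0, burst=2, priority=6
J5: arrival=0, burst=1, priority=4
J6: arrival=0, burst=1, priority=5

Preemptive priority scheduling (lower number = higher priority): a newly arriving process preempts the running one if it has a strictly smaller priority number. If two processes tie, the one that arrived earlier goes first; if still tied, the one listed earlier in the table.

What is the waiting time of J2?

Schedule: | J3 0-14 | J1 14-29 | J2 29-31 | J5 31-32 | J6 32-33 | J4 33-35 |
Completion: J1=29  J2=31  J3=14  J4=35  J5=32  J6=33
Turnaround (C−A): J1=29  J2=31  J3=14  J4=35  J5=32  J6=33
Waiting(J2) = turnaround − burst = 31 − 2 = 29

29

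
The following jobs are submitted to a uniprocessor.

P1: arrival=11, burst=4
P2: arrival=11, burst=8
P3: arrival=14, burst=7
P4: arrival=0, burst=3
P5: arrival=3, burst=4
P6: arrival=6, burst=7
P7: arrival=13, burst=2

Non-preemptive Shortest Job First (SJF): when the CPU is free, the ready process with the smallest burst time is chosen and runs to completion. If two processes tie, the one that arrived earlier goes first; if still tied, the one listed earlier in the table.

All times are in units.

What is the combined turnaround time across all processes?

Schedule: | P4 0-3 | P5 3-7 | P6 7-14 | P7 14-16 | P1 16-20 | P3 20-27 | P2 27-35 |
Completion: P1=20  P2=35  P3=27  P4=3  P5=7  P6=14  P7=16
Turnaround = completion − arrival: P1=9, P2=24, P3=13, P4=3, P5=4, P6=8, P7=3
Total turnaround = 9 + 24 + 13 + 3 + 4 + 8 + 3 = 64

64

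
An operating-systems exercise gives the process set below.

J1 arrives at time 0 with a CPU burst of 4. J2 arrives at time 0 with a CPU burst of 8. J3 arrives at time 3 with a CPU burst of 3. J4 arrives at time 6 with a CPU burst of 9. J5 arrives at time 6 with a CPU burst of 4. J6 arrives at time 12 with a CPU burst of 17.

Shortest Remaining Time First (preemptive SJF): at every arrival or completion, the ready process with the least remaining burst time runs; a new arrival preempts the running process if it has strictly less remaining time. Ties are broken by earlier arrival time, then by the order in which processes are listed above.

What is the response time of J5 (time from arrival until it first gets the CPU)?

Schedule: | J1 0-4 | J3 4-7 | J5 7-11 | J2 11-19 | J4 19-28 | J6 28-45 |
Completion: J1=4  J2=19  J3=7  J4=28  J5=11  J6=45
Turnaround (C−A): J1=4  J2=19  J3=4  J4=22  J5=5  J6=33
Response(J5) = first start − arrival = 7 − 6 = 1

1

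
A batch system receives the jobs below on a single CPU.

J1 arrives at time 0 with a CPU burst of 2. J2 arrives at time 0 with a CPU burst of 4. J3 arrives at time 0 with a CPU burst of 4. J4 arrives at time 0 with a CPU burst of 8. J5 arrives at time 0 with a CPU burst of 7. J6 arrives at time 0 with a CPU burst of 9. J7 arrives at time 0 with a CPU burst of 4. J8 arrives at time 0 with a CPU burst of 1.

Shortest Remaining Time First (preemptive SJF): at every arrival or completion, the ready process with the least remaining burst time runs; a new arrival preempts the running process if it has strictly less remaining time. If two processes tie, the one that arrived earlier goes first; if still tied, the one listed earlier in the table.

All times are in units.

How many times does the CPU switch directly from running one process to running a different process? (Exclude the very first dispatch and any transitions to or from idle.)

Gantt: | J8 0-1 | J1 1-3 | J2 3-7 | J3 7-11 | J7 11-15 | J5 15-22 | J4 22-30 | J6 30-39 |
Completion: J1=3  J2=7  J3=11  J4=30  J5=22  J6=39  J7=15  J8=1
Turnaround (C−A): J1=3  J2=7  J3=11  J4=30  J5=22  J6=39  J7=15  J8=1

7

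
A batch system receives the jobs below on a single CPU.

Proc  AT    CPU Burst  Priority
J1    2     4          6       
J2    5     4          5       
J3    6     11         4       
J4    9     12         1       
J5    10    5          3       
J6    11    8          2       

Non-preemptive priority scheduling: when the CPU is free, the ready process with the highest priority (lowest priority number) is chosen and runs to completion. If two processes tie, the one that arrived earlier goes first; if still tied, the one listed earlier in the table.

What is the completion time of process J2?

Gantt: | idle 0-2 | J1 2-6 | J3 6-17 | J4 17-29 | J6 29-37 | J5 37-42 | J2 42-46 |
Completion: J1=6  J2=46  J3=17  J4=29  J5=42  J6=37
Turnaround (C−A): J1=4  J2=41  J3=11  J4=20  J5=32  J6=26

46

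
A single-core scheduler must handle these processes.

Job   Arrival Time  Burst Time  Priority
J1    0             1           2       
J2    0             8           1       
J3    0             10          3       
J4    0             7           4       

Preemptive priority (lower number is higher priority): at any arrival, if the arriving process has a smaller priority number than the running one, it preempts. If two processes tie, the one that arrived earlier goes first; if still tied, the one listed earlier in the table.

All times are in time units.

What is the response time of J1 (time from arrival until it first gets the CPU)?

8

Gantt: | J2 0-8 | J1 8-9 | J3 9-19 | J4 19-26 |
Completion: J1=9  J2=8  J3=19  J4=26
Response(J1) = first start − arrival = 8 − 0 = 8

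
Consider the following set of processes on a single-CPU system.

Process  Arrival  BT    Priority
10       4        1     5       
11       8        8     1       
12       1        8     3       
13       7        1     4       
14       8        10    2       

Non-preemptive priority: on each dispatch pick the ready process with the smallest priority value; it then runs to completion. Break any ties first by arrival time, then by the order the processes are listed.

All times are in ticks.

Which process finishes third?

Gantt: | idle 0-1 | 12 1-9 | 11 9-17 | 14 17-27 | 13 27-28 | 10 28-29 |
Completion: 10=29  11=17  12=9  13=28  14=27
Finish order: 12 → 11 → 14 → 13 → 10

14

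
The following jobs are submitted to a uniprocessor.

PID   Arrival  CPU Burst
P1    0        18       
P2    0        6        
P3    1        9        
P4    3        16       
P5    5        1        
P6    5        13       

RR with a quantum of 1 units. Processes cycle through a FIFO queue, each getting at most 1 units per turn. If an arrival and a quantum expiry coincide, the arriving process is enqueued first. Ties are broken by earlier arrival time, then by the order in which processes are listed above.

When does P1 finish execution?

Timeline: | P1 0-1 | P2 1-2 | P3 2-3 | P1 3-4 | P2 4-5 | P4 5-6 | P3 6-7 | P1 7-8 | P5 8-9 | P6 9-10 | P2 10-11 | P4 11-12 | P3 12-13 | P1 13-14 | P6 14-15 | P2 15-16 | P4 16-17 | P3 17-18 | P1 18-19 | P6 19-20 | P2 20-21 | P4 21-22 | P3 22-23 | P1 23-24 | P6 24-25 | P2 25-26 | P4 26-27 | P3 27-28 | P1 28-29 | P6 29-30 | P4 30-31 | P3 31-32 | P1 32-33 | P6 33-34 | P4 34-35 | P3 35-36 | P1 36-37 | P6 37-38 | P4 38-39 | P3 39-40 | P1 40-41 | P6 41-42 | P4 42-43 | P1 43-44 | P6 44-45 | P4 45-46 | P1 46-47 | P6 47-48 | P4 48-49 | P1 49-50 | P6 50-51 | P4 51-52 | P1 52-53 | P6 53-54 | P4 54-55 | P1 55-56 | P6 56-57 | P4 57-58 | P1 58-59 | P4 59-60 | P1 60-61 | P4 61-62 | P1 62-63 |
Completion: P1=63  P2=26  P3=40  P4=62  P5=9  P6=57

63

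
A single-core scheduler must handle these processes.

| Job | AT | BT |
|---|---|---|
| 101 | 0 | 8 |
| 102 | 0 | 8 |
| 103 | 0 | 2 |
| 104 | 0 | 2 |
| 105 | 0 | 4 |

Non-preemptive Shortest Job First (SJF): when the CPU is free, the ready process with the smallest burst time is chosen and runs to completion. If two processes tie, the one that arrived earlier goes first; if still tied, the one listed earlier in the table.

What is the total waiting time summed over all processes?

Timeline: | 103 0-2 | 104 2-4 | 105 4-8 | 101 8-16 | 102 16-24 |
Completion: 101=16  102=24  103=2  104=4  105=8
Turnaround (C−A): 101=16  102=24  103=2  104=4  105=8
Waiting = turnaround − burst: 101=8, 102=16, 103=0, 104=2, 105=4
Total waiting = 8 + 16 + 0 + 2 + 4 = 30

30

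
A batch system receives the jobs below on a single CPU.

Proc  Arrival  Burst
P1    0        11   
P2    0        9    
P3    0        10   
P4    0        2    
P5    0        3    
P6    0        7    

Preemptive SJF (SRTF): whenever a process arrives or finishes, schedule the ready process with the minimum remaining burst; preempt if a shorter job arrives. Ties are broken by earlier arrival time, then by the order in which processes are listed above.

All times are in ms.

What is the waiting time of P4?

Schedule: | P4 0-2 | P5 2-5 | P6 5-12 | P2 12-21 | P3 21-31 | P1 31-42 |
Completion: P1=42  P2=21  P3=31  P4=2  P5=5  P6=12
Waiting(P4) = turnaround − burst = 2 − 2 = 0

0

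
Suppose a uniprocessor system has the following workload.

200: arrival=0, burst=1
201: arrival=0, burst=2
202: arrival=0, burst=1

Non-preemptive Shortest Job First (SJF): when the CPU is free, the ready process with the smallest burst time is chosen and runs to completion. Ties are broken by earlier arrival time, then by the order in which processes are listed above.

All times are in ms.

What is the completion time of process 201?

Gantt: | 200 0-1 | 202 1-2 | 201 2-4 |
Completion: 200=1  201=4  202=2

4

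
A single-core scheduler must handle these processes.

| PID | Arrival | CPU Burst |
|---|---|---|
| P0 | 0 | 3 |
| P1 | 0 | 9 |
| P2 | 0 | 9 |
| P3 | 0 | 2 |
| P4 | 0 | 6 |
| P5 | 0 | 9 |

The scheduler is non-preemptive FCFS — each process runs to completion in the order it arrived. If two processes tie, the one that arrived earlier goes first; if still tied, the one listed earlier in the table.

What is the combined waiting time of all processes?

Timeline: | P0 0-3 | P1 3-12 | P2 12-21 | P3 21-23 | P4 23-29 | P5 29-38 |
Completion: P0=3  P1=12  P2=21  P3=23  P4=29  P5=38
Turnaround (C−A): P0=3  P1=12  P2=21  P3=23  P4=29  P5=38
Waiting = turnaround − burst: P0=0, P1=3, P2=12, P3=21, P4=23, P5=29
Total waiting = 0 + 3 + 12 + 21 + 23 + 29 = 88

88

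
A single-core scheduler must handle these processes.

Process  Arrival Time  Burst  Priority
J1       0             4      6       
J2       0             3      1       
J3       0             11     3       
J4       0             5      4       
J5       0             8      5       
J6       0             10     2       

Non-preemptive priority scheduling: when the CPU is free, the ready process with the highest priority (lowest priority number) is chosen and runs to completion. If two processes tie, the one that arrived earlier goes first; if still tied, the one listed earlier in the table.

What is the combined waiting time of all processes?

Gantt: | J2 0-3 | J6 3-13 | J3 13-24 | J4 24-29 | J5 29-37 | J1 37-41 |
Completion: J1=41  J2=3  J3=24  J4=29  J5=37  J6=13
Turnaround (C−A): J1=41  J2=3  J3=24  J4=29  J5=37  J6=13
Waiting = turnaround − burst: J1=37, J2=0, J3=13, J4=24, J5=29, J6=3
Total waiting = 37 + 0 + 13 + 24 + 29 + 3 = 106

106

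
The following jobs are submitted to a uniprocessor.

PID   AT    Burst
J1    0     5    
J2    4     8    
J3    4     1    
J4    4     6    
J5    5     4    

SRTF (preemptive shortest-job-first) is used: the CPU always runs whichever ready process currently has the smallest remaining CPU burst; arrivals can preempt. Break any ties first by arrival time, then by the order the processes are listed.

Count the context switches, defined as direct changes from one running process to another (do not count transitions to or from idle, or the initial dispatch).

4

Gantt: | J1 0-5 | J3 5-6 | J5 6-10 | J4 10-16 | J2 16-24 |
Completion: J1=5  J2=24  J3=6  J4=16  J5=10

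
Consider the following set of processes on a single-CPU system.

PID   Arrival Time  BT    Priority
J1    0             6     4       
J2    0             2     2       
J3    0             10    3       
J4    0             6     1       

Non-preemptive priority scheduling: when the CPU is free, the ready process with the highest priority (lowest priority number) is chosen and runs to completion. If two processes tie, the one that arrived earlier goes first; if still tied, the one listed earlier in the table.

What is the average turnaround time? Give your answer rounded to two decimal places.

14.00

Timeline: | J4 0-6 | J2 6-8 | J3 8-18 | J1 18-24 |
Completion: J1=24  J2=8  J3=18  J4=6
Turnaround times: J1=24, J2=8, J3=18, J4=6
Average turnaround = (24+8+18+6) / 4 = 56/4 = 14.00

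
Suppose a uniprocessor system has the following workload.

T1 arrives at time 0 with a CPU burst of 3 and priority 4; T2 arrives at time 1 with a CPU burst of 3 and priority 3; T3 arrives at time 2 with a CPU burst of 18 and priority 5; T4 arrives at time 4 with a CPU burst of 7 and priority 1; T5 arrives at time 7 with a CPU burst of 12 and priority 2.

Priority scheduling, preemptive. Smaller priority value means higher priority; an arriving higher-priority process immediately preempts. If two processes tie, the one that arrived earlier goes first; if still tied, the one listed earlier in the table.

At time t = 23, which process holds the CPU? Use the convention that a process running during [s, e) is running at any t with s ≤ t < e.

Gantt: | T1 0-1 | T2 1-4 | T4 4-11 | T5 11-23 | T1 23-25 | T3 25-43 |
Completion: T1=25  T2=4  T3=43  T4=11  T5=23
Turnaround (C−A): T1=25  T2=3  T3=41  T4=7  T5=16

T1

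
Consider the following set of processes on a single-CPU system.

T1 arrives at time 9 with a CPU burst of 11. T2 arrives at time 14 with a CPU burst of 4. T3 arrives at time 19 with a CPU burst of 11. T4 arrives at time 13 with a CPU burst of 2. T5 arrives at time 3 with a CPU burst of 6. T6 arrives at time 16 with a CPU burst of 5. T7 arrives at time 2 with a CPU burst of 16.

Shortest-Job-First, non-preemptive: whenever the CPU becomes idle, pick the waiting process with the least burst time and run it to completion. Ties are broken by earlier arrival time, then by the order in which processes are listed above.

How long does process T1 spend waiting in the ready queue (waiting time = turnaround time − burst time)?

Gantt: | idle 0-2 | T7 2-18 | T4 18-20 | T2 20-24 | T6 24-29 | T5 29-35 | T1 35-46 | T3 46-57 |
Completion: T1=46  T2=24  T3=57  T4=20  T5=35  T6=29  T7=18
Waiting(T1) = turnaround − burst = 37 − 11 = 26

26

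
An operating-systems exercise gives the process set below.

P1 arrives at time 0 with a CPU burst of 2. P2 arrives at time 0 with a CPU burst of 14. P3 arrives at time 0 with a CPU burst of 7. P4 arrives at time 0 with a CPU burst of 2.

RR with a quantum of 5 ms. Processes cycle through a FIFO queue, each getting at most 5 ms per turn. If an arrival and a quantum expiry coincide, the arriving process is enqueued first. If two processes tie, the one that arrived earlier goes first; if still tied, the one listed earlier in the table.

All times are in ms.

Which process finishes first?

Timeline: | P1 0-2 | P2 2-7 | P3 7-12 | P4 12-14 | P2 14-19 | P3 19-21 | P2 21-25 |
Completion: P1=2  P2=25  P3=21  P4=14
Finish order: P1 → P4 → P3 → P2

P1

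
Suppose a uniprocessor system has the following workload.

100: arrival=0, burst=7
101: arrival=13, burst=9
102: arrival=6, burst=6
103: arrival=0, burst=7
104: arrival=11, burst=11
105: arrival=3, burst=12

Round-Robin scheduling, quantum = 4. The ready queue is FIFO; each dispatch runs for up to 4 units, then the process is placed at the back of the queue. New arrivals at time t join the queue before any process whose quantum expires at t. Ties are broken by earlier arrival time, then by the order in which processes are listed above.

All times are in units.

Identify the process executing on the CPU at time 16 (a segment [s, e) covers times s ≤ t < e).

102

Schedule: | 100 0-4 | 103 4-8 | 105 8-12 | 100 12-15 | 102 15-19 | 103 19-22 | 104 22-26 | 105 26-30 | 101 30-34 | 102 34-36 | 104 36-40 | 105 40-44 | 101 44-48 | 104 48-51 | 101 51-52 |
Completion: 100=15  101=52  102=36  103=22  104=51  105=44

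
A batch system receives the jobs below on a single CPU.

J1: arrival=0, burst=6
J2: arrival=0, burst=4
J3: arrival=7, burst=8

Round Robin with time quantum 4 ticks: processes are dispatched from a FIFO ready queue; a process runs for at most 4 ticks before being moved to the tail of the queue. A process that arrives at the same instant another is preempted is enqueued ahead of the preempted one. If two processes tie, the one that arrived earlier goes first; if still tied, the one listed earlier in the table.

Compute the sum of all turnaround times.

Gantt: | J1 0-4 | J2 4-8 | J1 8-10 | J3 10-18 |
Completion: J1=10  J2=8  J3=18
Turnaround (C−A): J1=10  J2=8  J3=11
Turnaround = completion − arrival: J1=10, J2=8, J3=11
Total turnaround = 10 + 8 + 11 = 29

29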